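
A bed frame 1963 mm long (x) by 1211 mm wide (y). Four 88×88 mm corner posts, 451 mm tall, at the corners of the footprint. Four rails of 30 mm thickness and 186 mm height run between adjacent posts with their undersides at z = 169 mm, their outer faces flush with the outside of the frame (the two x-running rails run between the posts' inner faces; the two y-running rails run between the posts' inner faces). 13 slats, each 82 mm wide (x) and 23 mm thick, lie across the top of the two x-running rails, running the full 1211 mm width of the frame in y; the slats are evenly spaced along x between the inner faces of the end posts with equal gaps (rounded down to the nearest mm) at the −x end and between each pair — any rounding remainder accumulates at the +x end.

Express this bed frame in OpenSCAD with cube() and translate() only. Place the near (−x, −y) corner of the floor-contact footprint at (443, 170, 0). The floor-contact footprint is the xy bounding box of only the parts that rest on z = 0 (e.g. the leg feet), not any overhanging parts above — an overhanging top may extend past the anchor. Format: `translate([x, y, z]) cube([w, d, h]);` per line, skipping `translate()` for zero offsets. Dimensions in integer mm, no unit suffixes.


translate([443, 170, 0]) cube([88, 88, 451]);
translate([443, 1293, 0]) cube([88, 88, 451]);
translate([2318, 170, 0]) cube([88, 88, 451]);
translate([2318, 1293, 0]) cube([88, 88, 451]);
translate([531, 170, 169]) cube([1787, 30, 186]);
translate([531, 1351, 169]) cube([1787, 30, 186]);
translate([443, 258, 169]) cube([30, 1035, 186]);
translate([2376, 258, 169]) cube([30, 1035, 186]);
translate([582, 170, 355]) cube([82, 1211, 23]);
translate([715, 170, 355]) cube([82, 1211, 23]);
translate([848, 170, 355]) cube([82, 1211, 23]);
translate([981, 170, 355]) cube([82, 1211, 23]);
translate([1114, 170, 355]) cube([82, 1211, 23]);
translate([1247, 170, 355]) cube([82, 1211, 23]);
translate([1380, 170, 355]) cube([82, 1211, 23]);
translate([1513, 170, 355]) cube([82, 1211, 23]);
translate([1646, 170, 355]) cube([82, 1211, 23]);
translate([1779, 170, 355]) cube([82, 1211, 23]);
translate([1912, 170, 355]) cube([82, 1211, 23]);
translate([2045, 170, 355]) cube([82, 1211, 23]);
translate([2178, 170, 355]) cube([82, 1211, 23]);


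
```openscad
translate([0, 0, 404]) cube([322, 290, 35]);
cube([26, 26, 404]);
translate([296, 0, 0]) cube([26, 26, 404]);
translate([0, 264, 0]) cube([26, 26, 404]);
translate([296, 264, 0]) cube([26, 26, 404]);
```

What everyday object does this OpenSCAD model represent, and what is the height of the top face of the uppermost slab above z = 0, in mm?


A stool. The seat height is 439 mm.

A 322×290×35 slab at z = 404 on four corner posts — a stool. The seat top is 404 + 35 = 439 mm.


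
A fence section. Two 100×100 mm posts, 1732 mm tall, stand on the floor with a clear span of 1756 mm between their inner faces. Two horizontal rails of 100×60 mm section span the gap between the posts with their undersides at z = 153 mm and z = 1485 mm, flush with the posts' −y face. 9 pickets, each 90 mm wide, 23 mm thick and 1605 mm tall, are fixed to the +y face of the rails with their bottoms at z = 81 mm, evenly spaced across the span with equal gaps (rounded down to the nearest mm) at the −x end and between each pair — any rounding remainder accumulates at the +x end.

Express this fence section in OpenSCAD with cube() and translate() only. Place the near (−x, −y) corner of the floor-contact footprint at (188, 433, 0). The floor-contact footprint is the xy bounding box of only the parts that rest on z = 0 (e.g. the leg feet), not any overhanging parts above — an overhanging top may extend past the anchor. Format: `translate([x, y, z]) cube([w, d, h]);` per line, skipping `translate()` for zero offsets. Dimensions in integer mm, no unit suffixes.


translate([188, 433, 0]) cube([100, 100, 1732]);
translate([2044, 433, 0]) cube([100, 100, 1732]);
translate([288, 433, 153]) cube([1756, 100, 60]);
translate([288, 433, 1485]) cube([1756, 100, 60]);
translate([382, 533, 81]) cube([90, 23, 1605]);
translate([566, 533, 81]) cube([90, 23, 1605]);
translate([750, 533, 81]) cube([90, 23, 1605]);
translate([934, 533, 81]) cube([90, 23, 1605]);
translate([1118, 533, 81]) cube([90, 23, 1605]);
translate([1302, 533, 81]) cube([90, 23, 1605]);
translate([1486, 533, 81]) cube([90, 23, 1605]);
translate([1670, 533, 81]) cube([90, 23, 1605]);
translate([1854, 533, 81]) cube([90, 23, 1605]);


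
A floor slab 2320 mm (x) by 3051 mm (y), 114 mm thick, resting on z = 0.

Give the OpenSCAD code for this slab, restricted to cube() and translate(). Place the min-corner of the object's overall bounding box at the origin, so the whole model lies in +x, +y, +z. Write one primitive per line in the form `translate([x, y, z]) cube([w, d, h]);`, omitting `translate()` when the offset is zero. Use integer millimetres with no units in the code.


cube([2320, 3051, 114]);


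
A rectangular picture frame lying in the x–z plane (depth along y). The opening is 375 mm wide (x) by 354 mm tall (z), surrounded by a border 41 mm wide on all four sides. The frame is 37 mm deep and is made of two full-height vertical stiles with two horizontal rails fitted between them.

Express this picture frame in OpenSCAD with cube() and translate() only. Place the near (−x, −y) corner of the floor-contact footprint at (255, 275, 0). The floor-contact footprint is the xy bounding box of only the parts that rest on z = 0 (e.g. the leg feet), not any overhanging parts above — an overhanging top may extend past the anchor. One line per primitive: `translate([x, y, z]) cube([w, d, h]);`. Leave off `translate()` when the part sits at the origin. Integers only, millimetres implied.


translate([255, 275, 0]) cube([41, 37, 436]);
translate([671, 275, 0]) cube([41, 37, 436]);
translate([296, 275, 0]) cube([375, 37, 41]);
translate([296, 275, 395]) cube([375, 37, 41]);


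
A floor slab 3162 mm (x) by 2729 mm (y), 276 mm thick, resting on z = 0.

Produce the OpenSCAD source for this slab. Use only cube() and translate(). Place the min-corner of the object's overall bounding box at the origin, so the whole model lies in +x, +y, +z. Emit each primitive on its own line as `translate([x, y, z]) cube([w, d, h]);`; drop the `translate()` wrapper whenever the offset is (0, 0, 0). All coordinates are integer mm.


cube([3162, 2729, 276]);


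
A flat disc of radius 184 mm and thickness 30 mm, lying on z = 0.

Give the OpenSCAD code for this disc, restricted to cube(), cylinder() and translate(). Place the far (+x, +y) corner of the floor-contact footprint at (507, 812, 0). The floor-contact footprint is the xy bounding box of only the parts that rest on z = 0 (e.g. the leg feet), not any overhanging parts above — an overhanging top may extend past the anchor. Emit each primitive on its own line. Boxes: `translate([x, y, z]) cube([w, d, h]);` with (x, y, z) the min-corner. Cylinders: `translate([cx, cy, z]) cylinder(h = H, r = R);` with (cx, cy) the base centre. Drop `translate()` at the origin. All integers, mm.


translate([323, 628, 0]) cylinder(h = 30, r = 184);


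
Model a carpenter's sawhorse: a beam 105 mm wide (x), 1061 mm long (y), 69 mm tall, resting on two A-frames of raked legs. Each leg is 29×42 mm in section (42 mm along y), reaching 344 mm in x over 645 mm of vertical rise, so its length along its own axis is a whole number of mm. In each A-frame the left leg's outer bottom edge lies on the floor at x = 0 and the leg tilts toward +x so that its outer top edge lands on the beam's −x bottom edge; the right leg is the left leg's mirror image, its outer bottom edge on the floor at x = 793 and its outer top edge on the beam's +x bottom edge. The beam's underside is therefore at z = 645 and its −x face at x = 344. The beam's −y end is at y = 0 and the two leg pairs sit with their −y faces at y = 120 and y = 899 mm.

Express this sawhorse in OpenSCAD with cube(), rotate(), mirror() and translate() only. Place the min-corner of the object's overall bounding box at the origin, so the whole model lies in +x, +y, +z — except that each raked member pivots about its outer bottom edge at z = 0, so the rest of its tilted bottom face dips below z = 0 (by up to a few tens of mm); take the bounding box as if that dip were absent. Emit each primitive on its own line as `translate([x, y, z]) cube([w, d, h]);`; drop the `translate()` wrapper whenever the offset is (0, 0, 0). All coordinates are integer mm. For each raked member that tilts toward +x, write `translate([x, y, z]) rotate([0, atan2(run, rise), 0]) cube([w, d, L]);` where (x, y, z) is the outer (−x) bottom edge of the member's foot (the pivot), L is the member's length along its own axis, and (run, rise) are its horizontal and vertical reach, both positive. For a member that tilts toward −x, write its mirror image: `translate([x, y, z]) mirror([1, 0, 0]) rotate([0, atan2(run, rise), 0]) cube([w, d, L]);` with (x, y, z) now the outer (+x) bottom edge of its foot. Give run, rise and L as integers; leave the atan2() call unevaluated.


translate([344, 0, 645]) cube([105, 1061, 69]);
translate([0, 120, 0]) rotate([0, atan2(344, 645), 0]) cube([29, 42, 731]);
translate([793, 120, 0]) mirror([1, 0, 0]) rotate([0, atan2(344, 645), 0]) cube([29, 42, 731]);
translate([0, 899, 0]) rotate([0, atan2(344, 645), 0]) cube([29, 42, 731]);
translate([793, 899, 0]) mirror([1, 0, 0]) rotate([0, atan2(344, 645), 0]) cube([29, 42, 731]);


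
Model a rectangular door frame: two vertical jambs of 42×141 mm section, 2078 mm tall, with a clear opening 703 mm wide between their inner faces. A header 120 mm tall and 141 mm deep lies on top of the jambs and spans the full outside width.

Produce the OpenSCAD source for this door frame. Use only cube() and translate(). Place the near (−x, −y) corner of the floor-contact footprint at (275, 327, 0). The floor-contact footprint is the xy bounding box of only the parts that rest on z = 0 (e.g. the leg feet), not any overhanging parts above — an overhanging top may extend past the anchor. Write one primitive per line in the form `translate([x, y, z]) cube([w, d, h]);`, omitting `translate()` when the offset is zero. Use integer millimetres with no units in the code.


translate([275, 327, 0]) cube([42, 141, 2078]);
translate([1020, 327, 0]) cube([42, 141, 2078]);
translate([275, 327, 2078]) cube([787, 141, 120]);


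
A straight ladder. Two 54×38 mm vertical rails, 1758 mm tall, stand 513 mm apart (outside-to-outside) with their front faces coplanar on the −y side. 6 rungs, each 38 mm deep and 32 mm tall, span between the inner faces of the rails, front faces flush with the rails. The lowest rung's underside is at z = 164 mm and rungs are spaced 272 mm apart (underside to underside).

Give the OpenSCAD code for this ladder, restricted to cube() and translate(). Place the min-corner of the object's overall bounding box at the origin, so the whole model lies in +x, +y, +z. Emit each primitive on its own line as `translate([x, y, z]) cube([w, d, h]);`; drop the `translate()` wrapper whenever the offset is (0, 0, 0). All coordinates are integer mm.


cube([54, 38, 1758]);
translate([459, 0, 0]) cube([54, 38, 1758]);
translate([54, 0, 164]) cube([405, 38, 32]);
translate([54, 0, 436]) cube([405, 38, 32]);
translate([54, 0, 708]) cube([405, 38, 32]);
translate([54, 0, 980]) cube([405, 38, 32]);
translate([54, 0, 1252]) cube([405, 38, 32]);
translate([54, 0, 1524]) cube([405, 38, 32]);


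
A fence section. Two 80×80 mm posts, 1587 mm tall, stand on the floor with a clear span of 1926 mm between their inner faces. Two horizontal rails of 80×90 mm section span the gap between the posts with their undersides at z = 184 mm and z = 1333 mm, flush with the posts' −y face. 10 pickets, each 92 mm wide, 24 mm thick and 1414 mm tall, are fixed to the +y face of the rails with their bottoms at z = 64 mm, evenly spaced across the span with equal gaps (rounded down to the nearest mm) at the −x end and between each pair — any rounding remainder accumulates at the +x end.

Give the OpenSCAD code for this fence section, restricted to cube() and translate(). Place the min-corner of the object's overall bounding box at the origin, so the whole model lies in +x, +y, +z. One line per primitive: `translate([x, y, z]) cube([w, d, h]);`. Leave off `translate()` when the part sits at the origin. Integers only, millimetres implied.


cube([80, 80, 1587]);
translate([2006, 0, 0]) cube([80, 80, 1587]);
translate([80, 0, 184]) cube([1926, 80, 90]);
translate([80, 0, 1333]) cube([1926, 80, 90]);
translate([171, 80, 64]) cube([92, 24, 1414]);
translate([354, 80, 64]) cube([92, 24, 1414]);
translate([537, 80, 64]) cube([92, 24, 1414]);
translate([720, 80, 64]) cube([92, 24, 1414]);
translate([903, 80, 64]) cube([92, 24, 1414]);
translate([1086, 80, 64]) cube([92, 24, 1414]);
translate([1269, 80, 64]) cube([92, 24, 1414]);
translate([1452, 80, 64]) cube([92, 24, 1414]);
translate([1635, 80, 64]) cube([92, 24, 1414]);
translate([1818, 80, 64]) cube([92, 24, 1414]);


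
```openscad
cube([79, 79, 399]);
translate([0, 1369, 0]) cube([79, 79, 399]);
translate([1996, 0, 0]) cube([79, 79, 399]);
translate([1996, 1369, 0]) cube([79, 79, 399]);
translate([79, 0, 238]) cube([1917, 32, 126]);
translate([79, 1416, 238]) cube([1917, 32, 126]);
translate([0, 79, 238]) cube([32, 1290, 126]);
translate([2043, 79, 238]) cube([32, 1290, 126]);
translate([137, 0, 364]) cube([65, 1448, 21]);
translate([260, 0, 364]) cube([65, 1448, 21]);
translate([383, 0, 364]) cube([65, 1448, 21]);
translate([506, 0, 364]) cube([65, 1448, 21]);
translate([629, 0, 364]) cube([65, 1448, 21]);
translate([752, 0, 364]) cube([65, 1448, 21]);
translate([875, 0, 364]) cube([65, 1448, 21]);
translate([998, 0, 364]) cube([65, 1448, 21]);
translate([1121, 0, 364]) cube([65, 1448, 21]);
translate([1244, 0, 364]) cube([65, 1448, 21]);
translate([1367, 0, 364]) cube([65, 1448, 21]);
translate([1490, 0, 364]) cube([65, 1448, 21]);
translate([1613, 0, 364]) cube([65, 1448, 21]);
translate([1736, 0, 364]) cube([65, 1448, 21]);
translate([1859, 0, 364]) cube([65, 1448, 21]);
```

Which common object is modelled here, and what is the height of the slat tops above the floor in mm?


A bed frame. The slat-top height is 385 mm.

Four posts, four rails, and a row of slats — a bed frame. Slats sit on the rails at z = 238 + 126 = 364; with slat thickness 21, the top is 385 mm.


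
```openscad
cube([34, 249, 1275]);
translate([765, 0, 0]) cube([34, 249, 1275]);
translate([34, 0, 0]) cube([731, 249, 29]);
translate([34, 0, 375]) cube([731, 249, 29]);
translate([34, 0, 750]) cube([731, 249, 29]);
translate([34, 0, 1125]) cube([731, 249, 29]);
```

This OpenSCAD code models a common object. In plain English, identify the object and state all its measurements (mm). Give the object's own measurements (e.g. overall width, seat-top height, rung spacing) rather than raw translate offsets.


An open bookshelf. Two side panels, each 34 mm thick, 249 mm deep and 1275 mm tall, stand 799 mm apart (outside-to-outside). Between them sit 4 shelves, each 29 mm thick and 249 mm deep, spanning the full gap between the sides. The bottom shelf rests on the floor (its underside at z = 0) and the clear gap between one shelf's top and the next shelf's underside is 346 mm.


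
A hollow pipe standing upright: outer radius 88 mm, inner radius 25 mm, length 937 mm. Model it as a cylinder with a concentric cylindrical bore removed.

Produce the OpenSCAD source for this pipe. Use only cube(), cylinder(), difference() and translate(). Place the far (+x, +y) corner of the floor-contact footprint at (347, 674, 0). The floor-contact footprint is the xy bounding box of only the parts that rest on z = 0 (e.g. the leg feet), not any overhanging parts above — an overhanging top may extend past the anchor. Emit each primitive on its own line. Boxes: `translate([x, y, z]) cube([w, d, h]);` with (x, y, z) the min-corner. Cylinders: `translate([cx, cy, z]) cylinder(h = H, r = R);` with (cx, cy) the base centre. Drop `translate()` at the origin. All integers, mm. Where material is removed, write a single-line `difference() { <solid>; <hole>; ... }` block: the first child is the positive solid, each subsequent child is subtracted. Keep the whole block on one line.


difference() { translate([259, 586, 0]) cylinder(h = 937, r = 88); translate([259, 586, 0]) cylinder(h = 937, r = 25); }


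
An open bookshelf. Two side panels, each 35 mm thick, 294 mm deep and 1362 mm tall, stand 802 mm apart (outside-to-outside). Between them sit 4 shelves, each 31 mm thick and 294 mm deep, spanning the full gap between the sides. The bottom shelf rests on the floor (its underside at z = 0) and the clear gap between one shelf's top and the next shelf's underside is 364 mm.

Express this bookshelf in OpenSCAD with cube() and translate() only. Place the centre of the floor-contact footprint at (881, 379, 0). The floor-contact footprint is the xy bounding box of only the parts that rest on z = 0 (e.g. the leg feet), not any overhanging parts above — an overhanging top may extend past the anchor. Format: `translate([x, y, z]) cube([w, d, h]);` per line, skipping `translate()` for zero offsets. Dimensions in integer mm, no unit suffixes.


translate([480, 232, 0]) cube([35, 294, 1362]);
translate([1247, 232, 0]) cube([35, 294, 1362]);
translate([515, 232, 0]) cube([732, 294, 31]);
translate([515, 232, 395]) cube([732, 294, 31]);
translate([515, 232, 790]) cube([732, 294, 31]);
translate([515, 232, 1185]) cube([732, 294, 31]);


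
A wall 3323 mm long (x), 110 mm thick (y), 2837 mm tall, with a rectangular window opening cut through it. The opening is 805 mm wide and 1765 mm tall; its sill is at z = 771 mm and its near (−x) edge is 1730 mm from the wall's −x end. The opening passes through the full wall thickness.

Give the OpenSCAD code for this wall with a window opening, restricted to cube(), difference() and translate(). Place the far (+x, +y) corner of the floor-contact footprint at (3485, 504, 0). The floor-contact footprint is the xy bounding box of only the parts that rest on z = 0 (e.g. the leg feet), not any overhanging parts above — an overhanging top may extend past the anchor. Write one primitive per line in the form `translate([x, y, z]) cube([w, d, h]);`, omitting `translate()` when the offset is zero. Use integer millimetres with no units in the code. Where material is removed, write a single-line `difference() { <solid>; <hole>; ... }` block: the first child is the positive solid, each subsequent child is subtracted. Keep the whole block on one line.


difference() { translate([162, 394, 0]) cube([3323, 110, 2837]); translate([1892, 394, 771]) cube([805, 110, 1765]); }


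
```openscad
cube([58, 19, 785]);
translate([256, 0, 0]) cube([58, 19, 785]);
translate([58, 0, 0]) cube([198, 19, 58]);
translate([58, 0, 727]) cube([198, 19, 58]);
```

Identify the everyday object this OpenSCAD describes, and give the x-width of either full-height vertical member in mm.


A picture frame. The border width is 58 mm.

Four thin pieces enclosing a rectangular opening — a picture frame. The two full-height stiles are 785 mm tall; the top rail sits at z = 727 and is 58 mm tall, so the border above the opening is 785 − 727 = 58 mm, matching the stile x-width.


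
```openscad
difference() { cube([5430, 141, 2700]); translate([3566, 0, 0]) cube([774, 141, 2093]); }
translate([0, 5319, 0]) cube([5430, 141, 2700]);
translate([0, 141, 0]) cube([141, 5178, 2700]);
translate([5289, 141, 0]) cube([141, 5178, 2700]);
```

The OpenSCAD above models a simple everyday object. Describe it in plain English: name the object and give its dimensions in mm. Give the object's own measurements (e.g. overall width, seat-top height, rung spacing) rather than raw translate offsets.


A single room: four walls, each 2700 mm tall and 141 mm thick, enclosing an outside footprint 5430×5460 mm (x × y), no floor or roof. The front and back walls (−y and +y sides) run the full x-width; the side walls fit between their inner faces. A door opening 774 mm wide and 2093 mm tall is cut through the front wall from the floor up, its −x edge 3566 mm from the wall's −x end.


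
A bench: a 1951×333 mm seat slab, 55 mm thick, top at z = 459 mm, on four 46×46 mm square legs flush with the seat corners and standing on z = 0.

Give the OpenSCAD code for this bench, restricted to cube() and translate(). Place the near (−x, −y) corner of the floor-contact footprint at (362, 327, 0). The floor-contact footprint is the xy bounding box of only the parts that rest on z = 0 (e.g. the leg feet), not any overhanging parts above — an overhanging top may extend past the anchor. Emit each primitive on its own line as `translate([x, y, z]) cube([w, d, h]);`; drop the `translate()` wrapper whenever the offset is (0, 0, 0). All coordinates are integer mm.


translate([362, 327, 404]) cube([1951, 333, 55]);
translate([362, 327, 0]) cube([46, 46, 404]);
translate([362, 614, 0]) cube([46, 46, 404]);
translate([2267, 327, 0]) cube([46, 46, 404]);
translate([2267, 614, 0]) cube([46, 46, 404]);


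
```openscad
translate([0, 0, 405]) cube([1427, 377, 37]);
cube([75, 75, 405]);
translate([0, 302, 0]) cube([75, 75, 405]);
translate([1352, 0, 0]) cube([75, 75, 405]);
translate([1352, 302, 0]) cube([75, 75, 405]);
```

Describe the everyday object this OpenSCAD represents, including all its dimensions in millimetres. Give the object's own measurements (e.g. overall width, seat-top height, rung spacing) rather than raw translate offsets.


A bench: a 1427×377 mm seat slab, 37 mm thick, top at z = 442 mm, on four 75×75 mm square legs flush with the seat corners and standing on z = 0.


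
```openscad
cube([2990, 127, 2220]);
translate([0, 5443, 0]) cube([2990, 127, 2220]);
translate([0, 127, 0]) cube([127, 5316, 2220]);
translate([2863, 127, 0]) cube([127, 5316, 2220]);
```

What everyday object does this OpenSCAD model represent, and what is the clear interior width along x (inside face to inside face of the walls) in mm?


A house (or room) frame. The interior width is 2736 mm.

Four 2220 mm walls enclosing a rectangle with no floor or roof — a room or house frame. Outside width is 2990 mm and wall thickness is 127 mm, so the interior width is 2990 − 2 × 127 = 2736 mm.


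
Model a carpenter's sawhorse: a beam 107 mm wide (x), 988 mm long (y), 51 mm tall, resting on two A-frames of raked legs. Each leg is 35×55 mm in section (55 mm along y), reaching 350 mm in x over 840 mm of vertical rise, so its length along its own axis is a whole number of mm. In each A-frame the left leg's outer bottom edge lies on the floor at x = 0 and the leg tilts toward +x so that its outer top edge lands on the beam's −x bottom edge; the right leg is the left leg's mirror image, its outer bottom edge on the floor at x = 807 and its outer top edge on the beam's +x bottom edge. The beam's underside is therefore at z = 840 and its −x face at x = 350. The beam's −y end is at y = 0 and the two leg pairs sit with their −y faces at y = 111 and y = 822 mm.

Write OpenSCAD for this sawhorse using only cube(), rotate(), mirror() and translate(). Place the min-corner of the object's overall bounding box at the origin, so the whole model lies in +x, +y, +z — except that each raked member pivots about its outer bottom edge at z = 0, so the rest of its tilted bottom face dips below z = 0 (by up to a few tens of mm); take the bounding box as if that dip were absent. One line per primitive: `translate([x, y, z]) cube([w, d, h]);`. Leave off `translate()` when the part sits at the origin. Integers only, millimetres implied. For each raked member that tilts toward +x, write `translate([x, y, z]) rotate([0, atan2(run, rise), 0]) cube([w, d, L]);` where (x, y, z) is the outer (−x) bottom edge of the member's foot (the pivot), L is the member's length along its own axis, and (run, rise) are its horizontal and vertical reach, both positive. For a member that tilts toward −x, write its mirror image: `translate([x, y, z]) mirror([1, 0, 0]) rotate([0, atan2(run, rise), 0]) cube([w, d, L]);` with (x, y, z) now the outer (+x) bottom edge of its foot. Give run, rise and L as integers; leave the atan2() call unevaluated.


translate([350, 0, 840]) cube([107, 988, 51]);
translate([0, 111, 0]) rotate([0, atan2(350, 840), 0]) cube([35, 55, 910]);
translate([807, 111, 0]) mirror([1, 0, 0]) rotate([0, atan2(350, 840), 0]) cube([35, 55, 910]);
translate([0, 822, 0]) rotate([0, atan2(350, 840), 0]) cube([35, 55, 910]);
translate([807, 822, 0]) mirror([1, 0, 0]) rotate([0, atan2(350, 840), 0]) cube([35, 55, 910]);


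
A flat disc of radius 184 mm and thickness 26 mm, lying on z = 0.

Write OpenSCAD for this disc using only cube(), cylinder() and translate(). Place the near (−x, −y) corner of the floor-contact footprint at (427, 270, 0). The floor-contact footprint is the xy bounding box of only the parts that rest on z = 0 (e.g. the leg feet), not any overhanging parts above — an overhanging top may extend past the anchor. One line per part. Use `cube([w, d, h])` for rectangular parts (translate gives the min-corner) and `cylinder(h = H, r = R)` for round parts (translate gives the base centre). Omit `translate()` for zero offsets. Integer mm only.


translate([611, 454, 0]) cylinder(h = 26, r = 184);


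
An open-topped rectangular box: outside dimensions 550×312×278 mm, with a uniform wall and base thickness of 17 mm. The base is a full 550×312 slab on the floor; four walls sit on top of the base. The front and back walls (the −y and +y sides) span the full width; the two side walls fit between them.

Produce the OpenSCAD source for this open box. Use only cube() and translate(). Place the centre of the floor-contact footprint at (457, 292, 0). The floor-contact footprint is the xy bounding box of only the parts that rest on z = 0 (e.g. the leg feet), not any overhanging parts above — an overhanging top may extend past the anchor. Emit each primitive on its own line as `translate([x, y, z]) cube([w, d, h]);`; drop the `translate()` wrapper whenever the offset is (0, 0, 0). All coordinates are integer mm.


translate([182, 136, 0]) cube([550, 312, 17]);
translate([182, 136, 17]) cube([550, 17, 261]);
translate([182, 431, 17]) cube([550, 17, 261]);
translate([182, 153, 17]) cube([17, 278, 261]);
translate([715, 153, 17]) cube([17, 278, 261]);


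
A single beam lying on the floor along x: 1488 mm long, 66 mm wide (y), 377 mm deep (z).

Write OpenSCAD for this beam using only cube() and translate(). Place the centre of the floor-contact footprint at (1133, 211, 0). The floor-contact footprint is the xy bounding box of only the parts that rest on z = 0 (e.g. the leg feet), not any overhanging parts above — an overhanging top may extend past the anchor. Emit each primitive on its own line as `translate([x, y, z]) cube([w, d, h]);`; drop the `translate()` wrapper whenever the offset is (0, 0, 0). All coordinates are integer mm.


translate([389, 178, 0]) cube([1488, 66, 377]);


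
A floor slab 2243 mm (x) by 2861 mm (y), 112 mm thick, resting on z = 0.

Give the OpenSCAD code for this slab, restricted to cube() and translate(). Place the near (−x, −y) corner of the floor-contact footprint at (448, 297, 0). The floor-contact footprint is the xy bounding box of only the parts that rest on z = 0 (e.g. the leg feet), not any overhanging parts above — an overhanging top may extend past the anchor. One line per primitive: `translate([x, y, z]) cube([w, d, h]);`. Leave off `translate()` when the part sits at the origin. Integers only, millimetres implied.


translate([448, 297, 0]) cube([2243, 2861, 112]);


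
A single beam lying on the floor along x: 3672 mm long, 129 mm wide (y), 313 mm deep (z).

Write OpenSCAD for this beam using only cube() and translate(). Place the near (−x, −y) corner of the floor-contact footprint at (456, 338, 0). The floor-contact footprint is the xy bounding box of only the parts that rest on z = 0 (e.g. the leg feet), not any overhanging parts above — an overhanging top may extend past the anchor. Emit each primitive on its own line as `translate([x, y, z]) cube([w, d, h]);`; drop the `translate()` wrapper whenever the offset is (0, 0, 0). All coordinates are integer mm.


translate([456, 338, 0]) cube([3672, 129, 313]);


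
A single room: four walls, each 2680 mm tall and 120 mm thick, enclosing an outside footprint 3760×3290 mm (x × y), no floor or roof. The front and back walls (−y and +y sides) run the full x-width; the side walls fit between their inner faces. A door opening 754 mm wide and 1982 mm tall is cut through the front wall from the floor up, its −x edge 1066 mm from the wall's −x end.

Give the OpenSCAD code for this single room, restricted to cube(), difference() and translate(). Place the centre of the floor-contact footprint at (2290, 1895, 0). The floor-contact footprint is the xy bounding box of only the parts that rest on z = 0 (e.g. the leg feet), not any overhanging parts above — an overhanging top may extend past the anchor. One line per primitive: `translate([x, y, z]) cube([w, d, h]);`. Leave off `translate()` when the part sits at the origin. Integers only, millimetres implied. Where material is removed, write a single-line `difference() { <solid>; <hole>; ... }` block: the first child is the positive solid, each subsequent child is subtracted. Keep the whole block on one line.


difference() { translate([410, 250, 0]) cube([3760, 120, 2680]); translate([1476, 250, 0]) cube([754, 120, 1982]); }
translate([410, 3420, 0]) cube([3760, 120, 2680]);
translate([410, 370, 0]) cube([120, 3050, 2680]);
translate([4050, 370, 0]) cube([120, 3050, 2680]);


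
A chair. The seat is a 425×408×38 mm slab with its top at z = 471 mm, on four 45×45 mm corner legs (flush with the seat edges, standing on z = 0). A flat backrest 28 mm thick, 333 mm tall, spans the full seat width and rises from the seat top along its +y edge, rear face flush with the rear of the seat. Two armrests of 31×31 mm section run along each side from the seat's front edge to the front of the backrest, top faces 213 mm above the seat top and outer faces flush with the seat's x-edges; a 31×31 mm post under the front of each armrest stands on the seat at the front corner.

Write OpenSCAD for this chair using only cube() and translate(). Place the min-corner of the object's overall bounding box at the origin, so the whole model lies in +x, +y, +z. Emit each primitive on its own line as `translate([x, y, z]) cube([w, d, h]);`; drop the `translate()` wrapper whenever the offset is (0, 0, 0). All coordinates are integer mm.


translate([0, 0, 433]) cube([425, 408, 38]);
cube([45, 45, 433]);
translate([380, 0, 0]) cube([45, 45, 433]);
translate([0, 363, 0]) cube([45, 45, 433]);
translate([380, 363, 0]) cube([45, 45, 433]);
translate([0, 380, 471]) cube([425, 28, 333]);
translate([0, 0, 653]) cube([31, 380, 31]);
translate([394, 0, 653]) cube([31, 380, 31]);
translate([0, 0, 471]) cube([31, 31, 182]);
translate([394, 0, 471]) cube([31, 31, 182]);


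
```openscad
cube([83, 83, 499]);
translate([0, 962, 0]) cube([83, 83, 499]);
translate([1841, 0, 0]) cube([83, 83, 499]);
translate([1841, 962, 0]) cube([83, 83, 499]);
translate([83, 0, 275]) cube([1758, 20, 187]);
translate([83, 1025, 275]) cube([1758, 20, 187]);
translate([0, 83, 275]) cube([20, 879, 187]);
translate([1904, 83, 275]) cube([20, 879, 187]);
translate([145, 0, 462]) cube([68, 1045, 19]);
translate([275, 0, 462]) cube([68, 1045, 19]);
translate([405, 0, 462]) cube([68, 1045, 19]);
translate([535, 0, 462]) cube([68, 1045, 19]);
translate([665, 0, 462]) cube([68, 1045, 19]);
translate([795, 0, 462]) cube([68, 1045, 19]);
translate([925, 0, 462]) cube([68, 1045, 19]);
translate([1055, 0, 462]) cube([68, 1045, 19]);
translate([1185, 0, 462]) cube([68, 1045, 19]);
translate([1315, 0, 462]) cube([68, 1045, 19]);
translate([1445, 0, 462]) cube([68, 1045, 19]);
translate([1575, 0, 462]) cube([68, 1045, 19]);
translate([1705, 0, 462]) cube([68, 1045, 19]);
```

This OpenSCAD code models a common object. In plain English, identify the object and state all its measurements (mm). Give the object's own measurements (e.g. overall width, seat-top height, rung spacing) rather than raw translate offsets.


A bed frame 1924 mm long (x) by 1045 mm wide (y). Four 83×83 mm corner posts, 499 mm tall, at the corners of the footprint. Four rails of 20 mm thickness and 187 mm height run between adjacent posts with their undersides at z = 275 mm, their outer faces flush with the outside of the frame (the two x-running rails run between the posts' inner faces; the two y-running rails run between the posts' inner faces). 13 slats, each 68 mm wide (x) and 19 mm thick, lie across the top of the two x-running rails, running the full 1045 mm width of the frame in y; along x they sit between the end posts with a 62 mm gap after the −x posts and between neighbouring slats, leaving 68 mm before the +x posts.


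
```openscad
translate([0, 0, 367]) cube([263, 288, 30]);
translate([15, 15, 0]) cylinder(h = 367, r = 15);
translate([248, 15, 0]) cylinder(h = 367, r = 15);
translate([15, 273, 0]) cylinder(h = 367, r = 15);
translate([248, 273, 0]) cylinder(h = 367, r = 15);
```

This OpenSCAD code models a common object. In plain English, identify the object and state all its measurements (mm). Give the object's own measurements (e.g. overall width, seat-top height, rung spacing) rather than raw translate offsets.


A simple wooden stool: a rectangular seat 263 mm (x) by 288 mm (y), 30 mm thick, top face at z = 397 mm, on four round legs, each 30 mm in diameter. The legs rest on z = 0, each leg's axis is inset half a diameter from the nearest pair of seat edges (so the leg's bounding box is flush with the corner).


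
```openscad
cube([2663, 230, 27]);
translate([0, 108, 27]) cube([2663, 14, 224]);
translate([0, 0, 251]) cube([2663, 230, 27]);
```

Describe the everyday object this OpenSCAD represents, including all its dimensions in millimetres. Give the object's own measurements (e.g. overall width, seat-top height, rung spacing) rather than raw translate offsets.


An I-beam lying along x, 2663 mm long. Overall section height 278 mm. Two flanges 230 mm wide (y) and 27 mm thick, one on the floor and one at the top; a web 14 mm thick runs between them, centred on the flange width.


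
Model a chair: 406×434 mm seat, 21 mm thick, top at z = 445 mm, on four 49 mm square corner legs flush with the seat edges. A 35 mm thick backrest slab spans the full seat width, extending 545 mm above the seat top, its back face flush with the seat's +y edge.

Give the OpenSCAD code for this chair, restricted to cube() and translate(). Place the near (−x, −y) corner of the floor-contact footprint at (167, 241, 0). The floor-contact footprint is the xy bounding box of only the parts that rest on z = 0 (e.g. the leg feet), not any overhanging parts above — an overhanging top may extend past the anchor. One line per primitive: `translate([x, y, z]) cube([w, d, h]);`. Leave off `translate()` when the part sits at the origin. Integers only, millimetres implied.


translate([167, 241, 424]) cube([406, 434, 21]);
translate([167, 241, 0]) cube([49, 49, 424]);
translate([524, 241, 0]) cube([49, 49, 424]);
translate([167, 626, 0]) cube([49, 49, 424]);
translate([524, 626, 0]) cube([49, 49, 424]);
translate([167, 640, 445]) cube([406, 35, 545]);


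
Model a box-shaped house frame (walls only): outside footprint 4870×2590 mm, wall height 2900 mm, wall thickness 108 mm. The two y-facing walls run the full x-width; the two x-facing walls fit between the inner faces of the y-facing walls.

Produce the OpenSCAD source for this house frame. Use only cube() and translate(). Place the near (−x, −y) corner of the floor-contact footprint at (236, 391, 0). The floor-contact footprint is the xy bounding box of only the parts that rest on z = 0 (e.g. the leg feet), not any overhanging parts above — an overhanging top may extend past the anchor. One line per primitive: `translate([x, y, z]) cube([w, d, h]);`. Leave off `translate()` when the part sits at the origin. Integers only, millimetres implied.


translate([236, 391, 0]) cube([4870, 108, 2900]);
translate([236, 2873, 0]) cube([4870, 108, 2900]);
translate([236, 499, 0]) cube([108, 2374, 2900]);
translate([4998, 499, 0]) cube([108, 2374, 2900]);


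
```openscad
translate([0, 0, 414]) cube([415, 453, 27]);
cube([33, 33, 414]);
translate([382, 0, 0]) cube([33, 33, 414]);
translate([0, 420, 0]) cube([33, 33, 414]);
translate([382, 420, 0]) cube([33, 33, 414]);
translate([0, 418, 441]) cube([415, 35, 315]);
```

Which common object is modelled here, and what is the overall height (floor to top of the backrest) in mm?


A chair. The overall height is 756 mm.

A slab on four corner posts with a tall panel at the back — a chair. The seat slab sits at z = 414 with thickness 27, and the 315 mm backrest starts at the seat top, so the overall height is 414 + 27 + 315 = 756 mm.


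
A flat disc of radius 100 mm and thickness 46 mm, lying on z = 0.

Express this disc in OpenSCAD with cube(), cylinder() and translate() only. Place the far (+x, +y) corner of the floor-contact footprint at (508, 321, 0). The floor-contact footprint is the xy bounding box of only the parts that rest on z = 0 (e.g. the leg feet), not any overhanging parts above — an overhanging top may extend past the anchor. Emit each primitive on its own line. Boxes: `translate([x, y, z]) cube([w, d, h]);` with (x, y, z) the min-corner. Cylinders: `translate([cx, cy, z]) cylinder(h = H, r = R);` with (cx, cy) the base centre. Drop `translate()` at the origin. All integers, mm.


translate([408, 221, 0]) cylinder(h = 46, r = 100);


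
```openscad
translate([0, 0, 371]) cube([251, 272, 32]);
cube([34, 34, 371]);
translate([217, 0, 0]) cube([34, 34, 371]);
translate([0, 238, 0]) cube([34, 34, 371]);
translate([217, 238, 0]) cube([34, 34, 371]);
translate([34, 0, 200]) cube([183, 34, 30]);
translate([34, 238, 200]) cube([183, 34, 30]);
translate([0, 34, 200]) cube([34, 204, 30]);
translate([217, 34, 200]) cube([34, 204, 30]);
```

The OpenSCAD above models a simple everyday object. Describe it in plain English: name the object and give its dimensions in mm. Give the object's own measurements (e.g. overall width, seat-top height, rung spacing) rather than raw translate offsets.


A simple wooden stool: a rectangular seat 251 mm (x) by 272 mm (y), 32 mm thick, top face at z = 403 mm, on four square legs, each 34×34 mm in cross-section. The legs rest on z = 0, each flush with a corner of the seat. Four stretchers, 34 mm wide and 30 mm tall, connect adjacent legs with their undersides at z = 200 mm, each running between the inner faces of the legs it joins and aligned with the legs' outer faces on the other axis.


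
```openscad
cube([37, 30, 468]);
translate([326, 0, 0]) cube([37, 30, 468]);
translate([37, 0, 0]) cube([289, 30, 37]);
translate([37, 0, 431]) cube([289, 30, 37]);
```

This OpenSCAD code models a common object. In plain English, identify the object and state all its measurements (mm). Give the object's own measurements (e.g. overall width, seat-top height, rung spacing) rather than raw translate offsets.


A rectangular picture frame lying in the x–z plane (depth along y). The opening is 289 mm wide (x) by 394 mm tall (z), surrounded by a border 37 mm wide on all four sides. The frame is 30 mm deep and is made of two full-height vertical stiles with two horizontal rails fitted between them.


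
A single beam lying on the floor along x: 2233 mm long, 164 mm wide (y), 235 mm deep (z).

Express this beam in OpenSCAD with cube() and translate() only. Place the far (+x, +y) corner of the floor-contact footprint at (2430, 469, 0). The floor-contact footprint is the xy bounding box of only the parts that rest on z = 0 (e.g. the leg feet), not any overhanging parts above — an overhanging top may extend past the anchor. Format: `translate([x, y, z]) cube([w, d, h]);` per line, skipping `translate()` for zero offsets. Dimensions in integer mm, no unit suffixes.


translate([197, 305, 0]) cube([2233, 164, 235]);
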